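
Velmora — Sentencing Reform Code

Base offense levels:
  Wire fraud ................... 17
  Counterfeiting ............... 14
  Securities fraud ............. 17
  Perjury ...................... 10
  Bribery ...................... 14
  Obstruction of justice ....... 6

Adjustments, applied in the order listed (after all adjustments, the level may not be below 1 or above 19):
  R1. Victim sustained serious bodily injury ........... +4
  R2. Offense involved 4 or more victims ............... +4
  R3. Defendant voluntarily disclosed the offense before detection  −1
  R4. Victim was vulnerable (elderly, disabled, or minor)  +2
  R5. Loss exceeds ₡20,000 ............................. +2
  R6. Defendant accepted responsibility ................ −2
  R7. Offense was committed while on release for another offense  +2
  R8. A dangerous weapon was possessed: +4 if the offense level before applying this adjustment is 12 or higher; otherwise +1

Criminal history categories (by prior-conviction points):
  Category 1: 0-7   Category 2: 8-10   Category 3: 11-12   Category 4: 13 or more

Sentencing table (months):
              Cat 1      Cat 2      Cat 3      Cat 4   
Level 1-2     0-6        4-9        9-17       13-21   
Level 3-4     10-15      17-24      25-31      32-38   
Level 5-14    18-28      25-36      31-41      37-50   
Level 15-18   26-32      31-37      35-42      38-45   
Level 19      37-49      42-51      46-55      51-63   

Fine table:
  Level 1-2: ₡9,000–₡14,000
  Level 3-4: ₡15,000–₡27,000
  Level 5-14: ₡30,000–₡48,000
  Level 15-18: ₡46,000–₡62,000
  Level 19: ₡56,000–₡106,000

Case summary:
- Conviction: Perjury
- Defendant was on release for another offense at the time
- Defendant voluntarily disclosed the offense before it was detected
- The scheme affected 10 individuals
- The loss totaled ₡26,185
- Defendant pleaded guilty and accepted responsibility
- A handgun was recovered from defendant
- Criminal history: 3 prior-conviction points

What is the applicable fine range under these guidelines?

₡56,000–₡106,000

Base offense level for perjury: 10.
R1 does not apply.
R2 applies: 10 + 4 = 14.
R3 applies: 14 − 1 = 13.
R5 applies: 13 + 2 = 15.
R6 applies: 15 − 2 = 13.
R7 applies: 13 + 2 = 15.
R8 applies (level before this adjustment is 15 ≥ 12, so +4): 15 + 4 = 19.
Final offense level: 19.
Level 19 falls in the 19 band.
Fine table: Level 19 → ₡56,000–₡106,000.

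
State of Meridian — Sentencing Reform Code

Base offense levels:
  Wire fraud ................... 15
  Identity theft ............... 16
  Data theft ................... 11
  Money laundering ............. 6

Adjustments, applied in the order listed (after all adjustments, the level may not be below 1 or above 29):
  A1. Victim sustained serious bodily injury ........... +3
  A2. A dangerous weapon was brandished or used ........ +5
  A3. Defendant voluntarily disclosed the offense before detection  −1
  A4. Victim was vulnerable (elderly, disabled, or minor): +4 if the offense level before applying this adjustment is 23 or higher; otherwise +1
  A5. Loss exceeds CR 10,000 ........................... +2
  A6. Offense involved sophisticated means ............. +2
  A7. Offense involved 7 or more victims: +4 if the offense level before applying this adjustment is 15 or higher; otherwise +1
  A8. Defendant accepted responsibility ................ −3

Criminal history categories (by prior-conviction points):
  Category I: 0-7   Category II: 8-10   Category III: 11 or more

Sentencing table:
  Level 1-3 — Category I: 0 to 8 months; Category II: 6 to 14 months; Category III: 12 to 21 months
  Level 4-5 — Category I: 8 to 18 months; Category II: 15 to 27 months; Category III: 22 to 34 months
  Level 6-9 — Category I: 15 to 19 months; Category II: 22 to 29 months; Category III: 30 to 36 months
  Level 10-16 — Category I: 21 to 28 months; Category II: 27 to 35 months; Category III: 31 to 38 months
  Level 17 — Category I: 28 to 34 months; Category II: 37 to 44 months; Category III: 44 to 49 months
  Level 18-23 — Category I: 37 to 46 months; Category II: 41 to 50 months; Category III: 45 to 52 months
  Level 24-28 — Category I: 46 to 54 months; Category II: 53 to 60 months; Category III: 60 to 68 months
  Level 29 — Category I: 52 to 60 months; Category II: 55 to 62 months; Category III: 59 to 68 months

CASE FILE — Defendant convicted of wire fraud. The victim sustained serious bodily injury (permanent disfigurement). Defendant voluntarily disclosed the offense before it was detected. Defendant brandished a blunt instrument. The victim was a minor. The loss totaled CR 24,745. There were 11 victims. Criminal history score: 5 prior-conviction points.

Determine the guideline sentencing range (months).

52-60 months

Base offense level for wire fraud: 15.
A1 applies: 15 + 3 = 18.
A2 applies: 18 + 5 = 23.
A3 applies: 23 − 1 = 22.
A4 applies (level before this adjustment is 22 < 23, so +1): 22 + 1 = 23.
A5 applies: 23 + 2 = 25.
A7 applies (level before this adjustment is 25 ≥ 15, so +4): 25 + 4 = 29.
A8 does not apply.
Final offense level: 29.
Criminal history: 5 prior points → Category I (0-7).
Level 29 falls in the 29 band.
Grid: Level 29 × Category I = 52-60 months.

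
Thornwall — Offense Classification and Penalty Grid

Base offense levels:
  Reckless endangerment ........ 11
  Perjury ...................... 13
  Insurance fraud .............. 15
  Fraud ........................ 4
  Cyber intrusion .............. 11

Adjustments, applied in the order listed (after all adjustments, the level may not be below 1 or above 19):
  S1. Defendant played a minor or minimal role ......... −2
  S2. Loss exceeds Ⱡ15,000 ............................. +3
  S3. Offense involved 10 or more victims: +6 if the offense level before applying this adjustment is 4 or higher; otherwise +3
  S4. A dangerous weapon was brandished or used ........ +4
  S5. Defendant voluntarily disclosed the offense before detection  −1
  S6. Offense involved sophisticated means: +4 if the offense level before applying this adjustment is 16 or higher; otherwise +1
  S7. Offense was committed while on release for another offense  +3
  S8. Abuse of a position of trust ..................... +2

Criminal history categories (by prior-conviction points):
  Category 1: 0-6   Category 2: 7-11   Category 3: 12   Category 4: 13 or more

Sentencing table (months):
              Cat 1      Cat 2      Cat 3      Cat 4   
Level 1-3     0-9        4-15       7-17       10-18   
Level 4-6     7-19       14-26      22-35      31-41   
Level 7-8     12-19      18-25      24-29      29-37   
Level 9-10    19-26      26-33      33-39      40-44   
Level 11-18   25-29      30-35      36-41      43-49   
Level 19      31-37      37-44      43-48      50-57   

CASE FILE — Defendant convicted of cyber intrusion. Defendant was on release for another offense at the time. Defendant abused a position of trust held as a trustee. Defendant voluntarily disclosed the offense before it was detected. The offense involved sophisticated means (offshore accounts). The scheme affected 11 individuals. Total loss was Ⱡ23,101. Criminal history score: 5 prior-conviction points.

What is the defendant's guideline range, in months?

Base offense level for cyber intrusion: 11.
S1 does not apply.
S2 applies: 11 + 3 = 14.
S3 applies (level before this adjustment is 14 ≥ 4, so +6): 14 + 6 = 20.
S5 applies: 20 − 1 = 19.
S6 applies (level before this adjustment is 19 ≥ 16, so +4): 19 + 4 = 23.
S7 applies: 23 + 3 = 26.
S8 applies: 26 + 2 = 28.
Level 28 exceeds the maximum of 19; capped at 19.
Final offense level: 19.
Criminal history: 5 prior points → Category 1 (0-6).
Level 19 falls in the 19 band.
Grid: Level 19 × Category 1 = 31-37 months.

31-37 months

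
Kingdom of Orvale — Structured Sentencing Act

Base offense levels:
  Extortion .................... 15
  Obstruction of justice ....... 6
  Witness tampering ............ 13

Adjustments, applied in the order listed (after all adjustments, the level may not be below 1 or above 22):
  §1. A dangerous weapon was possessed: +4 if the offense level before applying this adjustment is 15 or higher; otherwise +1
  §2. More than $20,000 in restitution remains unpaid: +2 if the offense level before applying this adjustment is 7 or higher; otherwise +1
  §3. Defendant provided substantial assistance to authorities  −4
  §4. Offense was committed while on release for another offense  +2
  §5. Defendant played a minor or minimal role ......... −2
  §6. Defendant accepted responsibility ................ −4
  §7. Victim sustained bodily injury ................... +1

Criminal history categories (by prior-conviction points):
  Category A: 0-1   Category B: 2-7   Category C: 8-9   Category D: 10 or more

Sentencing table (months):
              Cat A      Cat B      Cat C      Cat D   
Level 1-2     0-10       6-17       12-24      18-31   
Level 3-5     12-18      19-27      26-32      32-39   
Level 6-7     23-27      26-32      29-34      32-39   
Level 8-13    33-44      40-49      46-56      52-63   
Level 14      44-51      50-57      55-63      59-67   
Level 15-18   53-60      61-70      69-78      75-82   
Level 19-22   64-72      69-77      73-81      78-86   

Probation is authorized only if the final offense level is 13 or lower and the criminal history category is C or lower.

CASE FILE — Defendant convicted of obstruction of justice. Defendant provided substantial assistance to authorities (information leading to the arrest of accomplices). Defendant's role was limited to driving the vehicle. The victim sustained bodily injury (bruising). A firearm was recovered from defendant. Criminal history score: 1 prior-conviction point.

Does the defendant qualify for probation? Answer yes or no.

Base offense level for obstruction of justice: 6.
§1 applies (level before this adjustment is 6 < 15, so +1): 6 + 1 = 7.
§3 applies: 7 − 4 = 3.
§4 does not apply.
§5 applies: 3 − 2 = 1.
§7 applies: 1 + 1 = 2.
Final offense level: 2.
Criminal history: 1 prior point → Category A (0-1).
Level 2 falls in the 1-2 band.
Grid: Level 1-2 × Category A = 0-10 months.
Probation check: level 2 ≤ 13 and category A ≤ C → eligible.

Yes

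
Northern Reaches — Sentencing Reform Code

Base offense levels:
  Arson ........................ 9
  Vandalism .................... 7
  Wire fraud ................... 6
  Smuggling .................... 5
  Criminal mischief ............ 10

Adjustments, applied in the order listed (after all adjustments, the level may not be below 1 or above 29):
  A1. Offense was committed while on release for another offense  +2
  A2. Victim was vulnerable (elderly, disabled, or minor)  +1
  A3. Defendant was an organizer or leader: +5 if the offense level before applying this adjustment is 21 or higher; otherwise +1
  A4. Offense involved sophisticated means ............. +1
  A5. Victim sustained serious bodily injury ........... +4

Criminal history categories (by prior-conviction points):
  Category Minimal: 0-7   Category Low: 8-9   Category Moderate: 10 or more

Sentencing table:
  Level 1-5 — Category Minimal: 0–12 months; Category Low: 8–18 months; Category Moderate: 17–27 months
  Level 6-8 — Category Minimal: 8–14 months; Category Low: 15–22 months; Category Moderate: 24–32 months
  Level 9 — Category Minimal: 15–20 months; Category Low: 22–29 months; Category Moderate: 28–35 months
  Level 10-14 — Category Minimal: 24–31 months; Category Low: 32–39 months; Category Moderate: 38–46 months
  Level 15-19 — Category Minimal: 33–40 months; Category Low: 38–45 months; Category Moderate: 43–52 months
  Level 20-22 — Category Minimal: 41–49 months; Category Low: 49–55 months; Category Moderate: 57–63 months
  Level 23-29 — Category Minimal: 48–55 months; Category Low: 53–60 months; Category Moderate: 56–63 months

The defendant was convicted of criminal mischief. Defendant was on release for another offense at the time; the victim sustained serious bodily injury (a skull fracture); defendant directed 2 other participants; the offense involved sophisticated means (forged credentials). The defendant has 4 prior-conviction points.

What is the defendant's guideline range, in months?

33-40 months

Base offense level for criminal mischief: 10.
A1 applies: 10 + 2 = 12.
A3 applies (level before this adjustment is 12 < 21, so +1): 12 + 1 = 13.
A4 applies: 13 + 1 = 14.
A5 applies: 14 + 4 = 18.
Final offense level: 18.
Criminal history: 4 prior points → Category Minimal (0-7).
Level 18 falls in the 15-19 band.
Grid: Level 15-19 × Category Minimal = 33-40 months.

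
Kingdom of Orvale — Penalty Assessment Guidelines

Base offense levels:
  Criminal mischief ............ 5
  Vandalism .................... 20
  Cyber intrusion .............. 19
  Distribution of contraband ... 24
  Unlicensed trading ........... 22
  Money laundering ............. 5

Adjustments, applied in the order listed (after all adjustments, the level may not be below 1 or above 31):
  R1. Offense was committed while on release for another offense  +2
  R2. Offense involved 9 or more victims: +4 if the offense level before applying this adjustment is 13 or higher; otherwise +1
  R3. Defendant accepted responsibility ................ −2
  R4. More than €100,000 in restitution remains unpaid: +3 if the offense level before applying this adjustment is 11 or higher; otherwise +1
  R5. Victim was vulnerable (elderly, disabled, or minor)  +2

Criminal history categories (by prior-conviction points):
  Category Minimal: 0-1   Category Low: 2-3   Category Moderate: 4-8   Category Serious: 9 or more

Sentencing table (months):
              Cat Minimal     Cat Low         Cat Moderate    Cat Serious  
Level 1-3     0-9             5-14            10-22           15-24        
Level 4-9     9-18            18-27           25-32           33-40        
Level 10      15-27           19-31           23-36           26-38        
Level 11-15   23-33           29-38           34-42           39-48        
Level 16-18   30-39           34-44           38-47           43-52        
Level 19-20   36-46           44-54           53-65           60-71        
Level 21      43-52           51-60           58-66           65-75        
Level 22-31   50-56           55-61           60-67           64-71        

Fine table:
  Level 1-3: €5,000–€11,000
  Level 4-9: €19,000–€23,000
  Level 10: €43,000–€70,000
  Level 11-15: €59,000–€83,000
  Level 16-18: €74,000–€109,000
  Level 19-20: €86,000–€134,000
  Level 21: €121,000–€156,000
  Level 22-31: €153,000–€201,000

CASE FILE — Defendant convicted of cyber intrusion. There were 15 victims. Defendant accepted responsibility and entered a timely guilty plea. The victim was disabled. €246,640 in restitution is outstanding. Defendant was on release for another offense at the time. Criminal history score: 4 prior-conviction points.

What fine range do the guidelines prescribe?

€153,000–€201,000

Base offense level for cyber intrusion: 19.
R1 applies: 19 + 2 = 21.
R2 applies (level before this adjustment is 21 ≥ 13, so +4): 21 + 4 = 25.
R3 applies: 25 − 2 = 23.
R4 applies (level before this adjustment is 23 ≥ 11, so +3): 23 + 3 = 26.
R5 applies: 26 + 2 = 28.
Final offense level: 28.
Level 28 falls in the 22-31 band.
Fine table: Level 22-31 → €153,000–€201,000.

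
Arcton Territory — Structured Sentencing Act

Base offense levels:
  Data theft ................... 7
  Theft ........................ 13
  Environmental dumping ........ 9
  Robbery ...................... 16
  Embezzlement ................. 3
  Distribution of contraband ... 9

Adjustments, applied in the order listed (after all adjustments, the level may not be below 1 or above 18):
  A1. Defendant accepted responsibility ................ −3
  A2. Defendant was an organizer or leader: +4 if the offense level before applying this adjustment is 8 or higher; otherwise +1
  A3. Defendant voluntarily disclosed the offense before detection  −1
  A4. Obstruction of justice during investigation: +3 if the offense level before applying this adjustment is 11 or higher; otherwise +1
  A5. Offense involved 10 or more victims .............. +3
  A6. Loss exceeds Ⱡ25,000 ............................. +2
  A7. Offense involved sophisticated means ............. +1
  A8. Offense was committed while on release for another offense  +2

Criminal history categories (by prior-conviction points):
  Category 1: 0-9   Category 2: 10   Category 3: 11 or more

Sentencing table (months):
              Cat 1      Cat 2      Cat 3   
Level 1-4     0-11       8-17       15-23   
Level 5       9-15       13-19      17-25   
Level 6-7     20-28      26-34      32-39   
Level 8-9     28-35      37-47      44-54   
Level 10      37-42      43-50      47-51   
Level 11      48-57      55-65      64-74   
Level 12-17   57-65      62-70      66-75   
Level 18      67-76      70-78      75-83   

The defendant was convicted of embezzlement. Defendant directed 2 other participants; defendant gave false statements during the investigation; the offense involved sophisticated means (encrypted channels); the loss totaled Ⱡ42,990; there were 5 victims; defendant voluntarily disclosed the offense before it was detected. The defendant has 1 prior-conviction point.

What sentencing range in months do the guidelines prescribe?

Base offense level for embezzlement: 3.
A2 applies (level before this adjustment is 3 < 8, so +1): 3 + 1 = 4.
A3 applies: 4 − 1 = 3.
A4 applies (level before this adjustment is 3 < 11, so +1): 3 + 1 = 4.
A5 does not apply.
A6 applies: 4 + 2 = 6.
A7 applies: 6 + 1 = 7.
A8 does not apply.
Final offense level: 7.
Criminal history: 1 prior point → Category 1 (0-9).
Level 7 falls in the 6-7 band.
Grid: Level 6-7 × Category 1 = 20-28 months.

20-28 months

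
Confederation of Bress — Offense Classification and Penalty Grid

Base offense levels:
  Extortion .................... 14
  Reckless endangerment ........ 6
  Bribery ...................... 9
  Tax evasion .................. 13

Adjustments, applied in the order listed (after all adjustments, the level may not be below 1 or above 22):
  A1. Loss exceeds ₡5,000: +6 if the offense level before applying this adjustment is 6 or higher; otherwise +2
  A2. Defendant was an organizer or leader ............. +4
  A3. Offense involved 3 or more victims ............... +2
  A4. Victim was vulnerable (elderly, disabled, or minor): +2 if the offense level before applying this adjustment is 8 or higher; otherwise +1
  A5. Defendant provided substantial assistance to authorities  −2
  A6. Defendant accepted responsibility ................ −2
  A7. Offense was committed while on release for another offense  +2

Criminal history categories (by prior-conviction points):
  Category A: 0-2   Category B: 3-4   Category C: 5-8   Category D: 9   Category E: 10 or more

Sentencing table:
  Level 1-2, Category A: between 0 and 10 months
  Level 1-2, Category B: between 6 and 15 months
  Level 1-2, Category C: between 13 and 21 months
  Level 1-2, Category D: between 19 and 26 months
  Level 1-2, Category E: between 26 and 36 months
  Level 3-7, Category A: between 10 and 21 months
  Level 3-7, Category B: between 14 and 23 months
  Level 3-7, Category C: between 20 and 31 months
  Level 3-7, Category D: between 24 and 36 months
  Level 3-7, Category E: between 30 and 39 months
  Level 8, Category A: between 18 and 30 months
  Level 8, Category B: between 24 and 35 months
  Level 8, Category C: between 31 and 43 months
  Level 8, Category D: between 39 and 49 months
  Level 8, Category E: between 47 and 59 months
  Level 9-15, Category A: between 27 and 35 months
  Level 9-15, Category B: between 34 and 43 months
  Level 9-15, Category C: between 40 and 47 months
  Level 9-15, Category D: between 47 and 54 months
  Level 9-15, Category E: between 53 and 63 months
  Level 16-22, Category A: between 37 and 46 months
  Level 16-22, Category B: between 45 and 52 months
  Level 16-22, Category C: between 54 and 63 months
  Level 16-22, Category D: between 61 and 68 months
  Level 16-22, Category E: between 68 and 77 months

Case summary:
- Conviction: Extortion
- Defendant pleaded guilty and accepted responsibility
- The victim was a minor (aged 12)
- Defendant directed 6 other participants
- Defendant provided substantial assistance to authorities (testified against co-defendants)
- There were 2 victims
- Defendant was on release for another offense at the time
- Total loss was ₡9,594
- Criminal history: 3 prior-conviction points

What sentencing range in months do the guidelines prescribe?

Base offense level for extortion: 14.
A1 applies (level before this adjustment is 14 ≥ 6, so +6): 14 + 6 = 20.
A2 applies: 20 + 4 = 24.
A3 does not apply.
A4 applies (level before this adjustment is 24 ≥ 8, so +2): 24 + 2 = 26.
A5 applies: 26 − 2 = 24.
A6 applies: 24 − 2 = 22.
A7 applies: 22 + 2 = 24.
Level 24 exceeds the maximum of 22; capped at 22.
Final offense level: 22.
Criminal history: 3 prior points → Category B (3-4).
Level 22 falls in the 16-22 band.
Grid: Level 16-22 × Category B = 45-52 months.

45-52 months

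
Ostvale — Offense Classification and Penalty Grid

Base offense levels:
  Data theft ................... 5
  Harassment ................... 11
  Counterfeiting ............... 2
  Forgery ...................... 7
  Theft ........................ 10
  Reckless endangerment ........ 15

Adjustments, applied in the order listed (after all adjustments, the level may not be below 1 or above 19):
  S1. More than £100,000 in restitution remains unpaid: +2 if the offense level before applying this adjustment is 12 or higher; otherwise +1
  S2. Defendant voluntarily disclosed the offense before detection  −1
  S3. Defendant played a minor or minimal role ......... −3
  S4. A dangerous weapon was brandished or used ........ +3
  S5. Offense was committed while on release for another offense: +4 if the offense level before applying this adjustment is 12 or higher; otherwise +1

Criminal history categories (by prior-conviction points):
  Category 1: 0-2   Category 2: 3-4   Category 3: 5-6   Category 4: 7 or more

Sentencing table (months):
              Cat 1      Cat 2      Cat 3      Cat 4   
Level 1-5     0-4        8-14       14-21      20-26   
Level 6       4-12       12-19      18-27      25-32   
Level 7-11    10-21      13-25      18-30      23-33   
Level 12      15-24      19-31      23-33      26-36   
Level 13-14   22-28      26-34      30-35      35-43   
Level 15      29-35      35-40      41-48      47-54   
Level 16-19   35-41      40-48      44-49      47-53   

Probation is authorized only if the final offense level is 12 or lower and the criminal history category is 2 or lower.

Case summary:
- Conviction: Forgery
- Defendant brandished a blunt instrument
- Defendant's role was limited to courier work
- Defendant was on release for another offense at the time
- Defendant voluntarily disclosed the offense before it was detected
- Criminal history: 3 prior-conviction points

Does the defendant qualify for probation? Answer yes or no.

Base offense level for forgery: 7.
S2 applies: 7 − 1 = 6.
S3 applies: 6 − 3 = 3.
S4 applies: 3 + 3 = 6.
S5 applies (level before this adjustment is 6 < 12, so +1): 6 + 1 = 7.
Final offense level: 7.
Criminal history: 3 prior points → Category 2 (3-4).
Level 7 falls in the 7-11 band.
Grid: Level 7-11 × Category 2 = 13-25 months.
Probation check: level 7 ≤ 12 and category 2 ≤ 2 → eligible.

Yes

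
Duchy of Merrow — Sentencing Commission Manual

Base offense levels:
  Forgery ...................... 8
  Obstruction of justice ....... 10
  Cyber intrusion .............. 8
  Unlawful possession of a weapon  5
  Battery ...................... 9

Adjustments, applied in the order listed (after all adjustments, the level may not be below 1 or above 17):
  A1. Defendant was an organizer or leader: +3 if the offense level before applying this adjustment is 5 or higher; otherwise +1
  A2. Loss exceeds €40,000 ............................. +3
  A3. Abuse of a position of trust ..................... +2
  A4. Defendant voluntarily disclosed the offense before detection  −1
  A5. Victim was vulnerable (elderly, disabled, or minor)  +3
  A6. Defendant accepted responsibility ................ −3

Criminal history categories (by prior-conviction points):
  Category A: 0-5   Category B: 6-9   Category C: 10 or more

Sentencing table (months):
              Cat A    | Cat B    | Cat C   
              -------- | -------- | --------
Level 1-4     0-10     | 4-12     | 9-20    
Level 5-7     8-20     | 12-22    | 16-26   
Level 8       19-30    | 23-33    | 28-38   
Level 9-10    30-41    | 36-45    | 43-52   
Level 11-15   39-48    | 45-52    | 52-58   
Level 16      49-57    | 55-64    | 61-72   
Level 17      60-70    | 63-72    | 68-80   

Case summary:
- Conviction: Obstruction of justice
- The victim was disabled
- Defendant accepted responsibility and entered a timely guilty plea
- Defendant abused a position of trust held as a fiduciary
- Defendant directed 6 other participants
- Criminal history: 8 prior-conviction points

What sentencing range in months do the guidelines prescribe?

Base offense level for obstruction of justice: 10.
A1 applies (level before this adjustment is 10 ≥ 5, so +3): 10 + 3 = 13.
A3 applies: 13 + 2 = 15.
A5 applies: 15 + 3 = 18.
A6 applies: 18 − 3 = 15.
Final offense level: 15.
Criminal history: 8 prior points → Category B (6-9).
Level 15 falls in the 11-15 band.
Grid: Level 11-15 × Category B = 45-52 months.

45-52 months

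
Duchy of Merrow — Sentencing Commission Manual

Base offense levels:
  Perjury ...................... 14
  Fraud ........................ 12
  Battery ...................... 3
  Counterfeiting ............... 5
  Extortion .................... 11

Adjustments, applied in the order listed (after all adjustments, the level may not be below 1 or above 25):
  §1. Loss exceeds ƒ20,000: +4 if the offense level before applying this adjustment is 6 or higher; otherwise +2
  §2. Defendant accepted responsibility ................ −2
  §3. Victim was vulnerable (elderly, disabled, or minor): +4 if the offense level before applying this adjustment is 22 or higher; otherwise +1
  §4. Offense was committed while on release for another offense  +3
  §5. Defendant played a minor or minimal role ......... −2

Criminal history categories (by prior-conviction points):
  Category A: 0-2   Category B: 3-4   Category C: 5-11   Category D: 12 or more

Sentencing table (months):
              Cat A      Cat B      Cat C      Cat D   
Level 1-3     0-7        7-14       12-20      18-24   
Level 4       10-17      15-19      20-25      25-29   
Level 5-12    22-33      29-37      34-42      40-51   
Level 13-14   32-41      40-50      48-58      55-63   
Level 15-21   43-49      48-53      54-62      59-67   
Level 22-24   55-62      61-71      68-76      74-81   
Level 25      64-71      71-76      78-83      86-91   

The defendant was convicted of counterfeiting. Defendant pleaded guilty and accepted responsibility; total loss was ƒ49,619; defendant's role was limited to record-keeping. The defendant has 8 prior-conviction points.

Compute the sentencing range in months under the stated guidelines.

Base offense level for counterfeiting: 5.
§1 applies (level before this adjustment is 5 < 6, so +2): 5 + 2 = 7.
§2 applies: 7 − 2 = 5.
§4 does not apply.
§5 applies: 5 − 2 = 3.
Final offense level: 3.
Criminal history: 8 prior points → Category C (5-11).
Level 3 falls in the 1-3 band.
Grid: Level 1-3 × Category C = 12-20 months.

12-20 months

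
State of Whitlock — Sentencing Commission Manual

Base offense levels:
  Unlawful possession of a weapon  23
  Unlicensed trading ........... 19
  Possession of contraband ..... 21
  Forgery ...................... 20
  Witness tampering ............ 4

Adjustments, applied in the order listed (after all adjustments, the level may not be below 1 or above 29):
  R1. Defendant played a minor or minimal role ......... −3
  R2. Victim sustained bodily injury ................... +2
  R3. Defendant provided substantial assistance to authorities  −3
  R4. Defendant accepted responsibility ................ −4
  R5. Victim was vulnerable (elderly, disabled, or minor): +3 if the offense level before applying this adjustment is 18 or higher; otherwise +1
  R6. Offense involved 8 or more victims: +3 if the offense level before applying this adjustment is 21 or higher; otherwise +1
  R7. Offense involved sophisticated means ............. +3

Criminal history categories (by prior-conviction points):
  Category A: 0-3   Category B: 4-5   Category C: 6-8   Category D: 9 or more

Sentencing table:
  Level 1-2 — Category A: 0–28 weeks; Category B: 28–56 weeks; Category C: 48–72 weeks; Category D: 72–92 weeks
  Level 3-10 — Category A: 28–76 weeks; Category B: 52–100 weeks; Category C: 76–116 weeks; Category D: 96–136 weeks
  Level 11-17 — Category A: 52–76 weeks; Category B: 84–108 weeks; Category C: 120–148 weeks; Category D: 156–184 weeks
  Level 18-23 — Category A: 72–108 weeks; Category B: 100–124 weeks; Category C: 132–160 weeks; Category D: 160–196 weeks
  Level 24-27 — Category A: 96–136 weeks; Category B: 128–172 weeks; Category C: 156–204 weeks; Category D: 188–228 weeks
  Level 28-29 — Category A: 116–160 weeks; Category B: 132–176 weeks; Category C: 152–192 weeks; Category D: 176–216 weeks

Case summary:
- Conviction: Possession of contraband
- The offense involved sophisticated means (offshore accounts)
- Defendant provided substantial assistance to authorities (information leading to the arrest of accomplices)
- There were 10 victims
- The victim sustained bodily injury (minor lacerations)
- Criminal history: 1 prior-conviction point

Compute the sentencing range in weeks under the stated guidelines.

96-136 weeks

Base offense level for possession of contraband: 21.
R1 does not apply.
R2 applies: 21 + 2 = 23.
R3 applies: 23 − 3 = 20.
R5 does not apply.
R6 applies (level before this adjustment is 20 < 21, so +1): 20 + 1 = 21.
R7 applies: 21 + 3 = 24.
Final offense level: 24.
Criminal history: 1 prior point → Category A (0-3).
Level 24 falls in the 24-27 band.
Grid: Level 24-27 × Category A = 96-136 weeks.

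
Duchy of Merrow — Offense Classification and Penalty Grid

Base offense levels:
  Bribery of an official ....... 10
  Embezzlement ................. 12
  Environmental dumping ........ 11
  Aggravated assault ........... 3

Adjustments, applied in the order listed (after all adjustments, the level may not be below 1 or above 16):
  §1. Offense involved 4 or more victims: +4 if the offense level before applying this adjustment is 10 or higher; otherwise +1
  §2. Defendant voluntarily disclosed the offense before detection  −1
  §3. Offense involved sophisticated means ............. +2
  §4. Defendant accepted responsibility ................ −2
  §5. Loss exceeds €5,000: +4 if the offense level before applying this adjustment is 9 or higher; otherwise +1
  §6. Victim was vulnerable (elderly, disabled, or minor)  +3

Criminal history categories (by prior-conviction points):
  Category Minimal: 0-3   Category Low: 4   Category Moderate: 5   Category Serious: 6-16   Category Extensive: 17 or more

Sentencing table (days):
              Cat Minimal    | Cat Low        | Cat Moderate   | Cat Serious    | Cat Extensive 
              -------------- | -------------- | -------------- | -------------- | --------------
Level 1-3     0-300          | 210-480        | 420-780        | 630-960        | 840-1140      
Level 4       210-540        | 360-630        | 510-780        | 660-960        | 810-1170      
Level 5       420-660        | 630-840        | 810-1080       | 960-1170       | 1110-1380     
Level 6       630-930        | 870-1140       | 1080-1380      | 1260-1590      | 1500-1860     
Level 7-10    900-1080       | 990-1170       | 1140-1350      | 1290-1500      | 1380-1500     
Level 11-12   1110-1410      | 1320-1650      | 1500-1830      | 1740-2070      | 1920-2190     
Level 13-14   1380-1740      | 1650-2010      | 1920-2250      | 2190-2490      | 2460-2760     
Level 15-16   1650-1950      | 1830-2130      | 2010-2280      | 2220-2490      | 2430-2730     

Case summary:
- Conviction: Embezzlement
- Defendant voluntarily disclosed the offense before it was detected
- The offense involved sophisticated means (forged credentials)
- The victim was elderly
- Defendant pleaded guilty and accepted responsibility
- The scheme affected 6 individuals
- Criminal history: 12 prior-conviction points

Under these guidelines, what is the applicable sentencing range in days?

2220-2490 days

Base offense level for embezzlement: 12.
§1 applies (level before this adjustment is 12 ≥ 10, so +4): 12 + 4 = 16.
§2 applies: 16 − 1 = 15.
§3 applies: 15 + 2 = 17.
§4 applies: 17 − 2 = 15.
§5 does not apply.
§6 applies: 15 + 3 = 18.
Level 18 exceeds the maximum of 16; capped at 16.
Final offense level: 16.
Criminal history: 12 prior points → Category Serious (6-16).
Level 16 falls in the 15-16 band.
Grid: Level 15-16 × Category Serious = 2220-2490 days.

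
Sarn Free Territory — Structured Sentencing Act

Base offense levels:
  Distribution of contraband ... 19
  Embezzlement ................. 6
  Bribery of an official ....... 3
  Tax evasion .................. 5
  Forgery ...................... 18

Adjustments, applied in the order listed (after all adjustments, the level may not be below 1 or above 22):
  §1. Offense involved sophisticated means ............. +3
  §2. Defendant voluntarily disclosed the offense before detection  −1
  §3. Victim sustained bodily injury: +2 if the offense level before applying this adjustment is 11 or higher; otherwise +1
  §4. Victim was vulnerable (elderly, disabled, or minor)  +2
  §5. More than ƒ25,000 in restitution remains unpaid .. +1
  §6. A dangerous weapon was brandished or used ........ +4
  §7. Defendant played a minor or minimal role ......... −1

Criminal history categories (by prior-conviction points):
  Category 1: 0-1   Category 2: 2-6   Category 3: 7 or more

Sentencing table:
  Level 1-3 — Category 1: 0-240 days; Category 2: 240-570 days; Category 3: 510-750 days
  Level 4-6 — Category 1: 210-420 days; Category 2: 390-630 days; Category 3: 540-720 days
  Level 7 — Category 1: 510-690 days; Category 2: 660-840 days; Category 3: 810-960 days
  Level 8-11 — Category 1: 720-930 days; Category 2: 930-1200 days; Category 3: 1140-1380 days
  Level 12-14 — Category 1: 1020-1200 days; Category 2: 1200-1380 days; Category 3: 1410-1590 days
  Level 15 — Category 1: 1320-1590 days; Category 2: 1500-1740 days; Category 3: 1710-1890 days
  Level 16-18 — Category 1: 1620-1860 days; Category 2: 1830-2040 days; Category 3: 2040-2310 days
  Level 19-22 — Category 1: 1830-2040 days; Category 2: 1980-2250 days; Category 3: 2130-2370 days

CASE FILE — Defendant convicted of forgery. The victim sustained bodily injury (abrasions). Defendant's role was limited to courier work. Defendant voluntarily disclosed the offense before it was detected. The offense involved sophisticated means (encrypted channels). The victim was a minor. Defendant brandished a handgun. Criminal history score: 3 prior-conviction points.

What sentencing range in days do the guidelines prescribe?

Base offense level for forgery: 18.
§1 applies: 18 + 3 = 21.
§2 applies: 21 − 1 = 20.
§3 applies (level before this adjustment is 20 ≥ 11, so +2): 20 + 2 = 22.
§4 applies: 22 + 2 = 24.
§5 does not apply.
§6 applies: 24 + 4 = 28.
§7 applies: 28 − 1 = 27.
Level 27 exceeds the maximum of 22; capped at 22.
Final offense level: 22.
Criminal history: 3 prior points → Category 2 (2-6).
Level 22 falls in the 19-22 band.
Grid: Level 19-22 × Category 2 = 1980-2250 days.

1980-2250 days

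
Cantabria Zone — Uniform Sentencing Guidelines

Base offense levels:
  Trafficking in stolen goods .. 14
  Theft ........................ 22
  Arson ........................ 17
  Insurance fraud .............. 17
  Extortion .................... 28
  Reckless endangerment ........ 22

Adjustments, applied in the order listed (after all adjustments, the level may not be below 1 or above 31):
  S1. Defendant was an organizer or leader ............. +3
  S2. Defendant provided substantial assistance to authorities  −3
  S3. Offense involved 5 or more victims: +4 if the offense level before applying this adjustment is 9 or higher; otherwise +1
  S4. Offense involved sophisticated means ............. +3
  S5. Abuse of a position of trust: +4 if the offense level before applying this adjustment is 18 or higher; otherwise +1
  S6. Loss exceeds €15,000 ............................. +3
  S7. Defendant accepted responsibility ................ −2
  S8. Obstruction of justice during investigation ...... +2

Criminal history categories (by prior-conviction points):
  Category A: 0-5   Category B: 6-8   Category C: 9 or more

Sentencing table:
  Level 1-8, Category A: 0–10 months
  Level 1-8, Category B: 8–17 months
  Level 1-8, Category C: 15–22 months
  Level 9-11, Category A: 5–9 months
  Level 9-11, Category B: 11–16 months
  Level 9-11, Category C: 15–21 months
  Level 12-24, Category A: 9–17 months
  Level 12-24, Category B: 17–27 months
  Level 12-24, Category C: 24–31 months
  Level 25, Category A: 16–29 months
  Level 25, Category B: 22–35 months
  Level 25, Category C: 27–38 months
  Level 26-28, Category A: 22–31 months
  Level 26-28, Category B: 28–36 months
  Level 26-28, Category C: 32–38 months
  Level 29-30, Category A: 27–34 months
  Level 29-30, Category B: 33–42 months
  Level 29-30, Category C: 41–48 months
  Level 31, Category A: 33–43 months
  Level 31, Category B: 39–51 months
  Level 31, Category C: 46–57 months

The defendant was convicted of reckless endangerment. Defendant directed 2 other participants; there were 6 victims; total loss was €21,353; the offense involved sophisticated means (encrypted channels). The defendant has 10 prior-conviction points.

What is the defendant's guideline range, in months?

46-57 months

Base offense level for reckless endangerment: 22.
S1 applies: 22 + 3 = 25.
S2 does not apply.
S3 applies (level before this adjustment is 25 ≥ 9, so +4): 25 + 4 = 29.
S4 applies: 29 + 3 = 32.
S5 does not apply.
S6 applies: 32 + 3 = 35.
S7 does not apply.
S8 does not apply.
Level 35 exceeds the maximum of 31; capped at 31.
Final offense level: 31.
Criminal history: 10 prior points → Category C (9+).
Level 31 falls in the 31 band.
Grid: Level 31 × Category C = 46-57 months.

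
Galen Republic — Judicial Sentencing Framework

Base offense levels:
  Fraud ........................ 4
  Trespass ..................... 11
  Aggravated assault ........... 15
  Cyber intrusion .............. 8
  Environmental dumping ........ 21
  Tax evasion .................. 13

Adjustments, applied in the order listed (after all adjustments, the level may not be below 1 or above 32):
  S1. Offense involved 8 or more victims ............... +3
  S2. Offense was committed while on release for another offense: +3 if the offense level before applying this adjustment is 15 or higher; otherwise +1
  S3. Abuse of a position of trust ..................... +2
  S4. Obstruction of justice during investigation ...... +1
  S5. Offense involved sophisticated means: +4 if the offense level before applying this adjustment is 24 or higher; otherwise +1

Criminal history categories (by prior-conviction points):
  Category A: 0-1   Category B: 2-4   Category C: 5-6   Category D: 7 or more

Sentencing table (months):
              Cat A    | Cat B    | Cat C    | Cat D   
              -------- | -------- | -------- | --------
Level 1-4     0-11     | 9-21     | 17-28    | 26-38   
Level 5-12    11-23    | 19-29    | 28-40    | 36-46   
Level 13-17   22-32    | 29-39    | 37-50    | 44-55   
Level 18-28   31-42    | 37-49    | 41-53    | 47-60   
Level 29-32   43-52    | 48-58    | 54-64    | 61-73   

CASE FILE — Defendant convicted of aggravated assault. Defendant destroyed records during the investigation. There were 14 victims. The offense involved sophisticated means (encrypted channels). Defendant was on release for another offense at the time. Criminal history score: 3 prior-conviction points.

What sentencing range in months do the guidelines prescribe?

Base offense level for aggravated assault: 15.
S1 applies: 15 + 3 = 18.
S2 applies (level before this adjustment is 18 ≥ 15, so +3): 18 + 3 = 21.
S4 applies: 21 + 1 = 22.
S5 applies (level before this adjustment is 22 < 24, so +1): 22 + 1 = 23.
Final offense level: 23.
Criminal history: 3 prior points → Category B (2-4).
Level 23 falls in the 18-28 band.
Grid: Level 18-28 × Category B = 37-49 months.

37-49 months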